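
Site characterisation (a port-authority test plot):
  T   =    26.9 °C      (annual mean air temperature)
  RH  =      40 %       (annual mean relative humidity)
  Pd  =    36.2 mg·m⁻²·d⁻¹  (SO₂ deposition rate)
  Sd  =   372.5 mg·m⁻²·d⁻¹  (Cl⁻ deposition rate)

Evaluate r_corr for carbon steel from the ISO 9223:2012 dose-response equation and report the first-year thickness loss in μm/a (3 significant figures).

r_corr = 54.2 μm/a

carbon steel: f(T) = -0.054·(T−10) [T>10 °C] = -0.9126
  Pd branch = 1.77·Pd^0.52·e^(0.02·RH+f) = 10.22 μm/a
  Cl⁻ term: 0.102·372.5^0.62·exp(0.033·40+0.04·26.9) = 43.98
  r_corr = 10.22 + 43.98 = 54.2 μm/a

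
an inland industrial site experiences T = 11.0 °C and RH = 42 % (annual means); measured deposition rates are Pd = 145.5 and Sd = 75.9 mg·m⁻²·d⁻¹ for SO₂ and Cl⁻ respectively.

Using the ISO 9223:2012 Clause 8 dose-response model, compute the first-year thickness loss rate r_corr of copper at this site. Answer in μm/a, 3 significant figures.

r_corr = 0.469 μm/a

copper: temperature factor f = -0.080·(1.0) = -0.0800
  sulphur-dioxide contribution → 0.2128 μm/a
  chloride contribution → 0.2565 μm/a
  total first-year rate 0.4694 μm/a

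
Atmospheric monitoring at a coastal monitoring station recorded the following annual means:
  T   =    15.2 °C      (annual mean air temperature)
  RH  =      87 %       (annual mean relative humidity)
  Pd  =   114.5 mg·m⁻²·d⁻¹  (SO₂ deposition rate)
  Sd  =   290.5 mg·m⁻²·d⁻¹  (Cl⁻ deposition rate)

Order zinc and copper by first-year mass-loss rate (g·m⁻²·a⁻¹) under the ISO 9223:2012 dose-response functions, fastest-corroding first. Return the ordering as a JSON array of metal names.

["zinc", "copper"]

zinc: T>10 °C ⇒ hinge -0.071·(15.2−10) = -0.3692
  SO₂ term: 0.0129·114.5^0.44·exp(0.046·87-0.3692) = 3.928
  Sd branch = 0.0175·Sd^0.57·e^(0.008·RH+0.085·T) = 3.239 μm/a
  sum: 3.928 + 3.239 → r_corr = 7.167 μm/a
  mass loss = 7.167 μm/a × 7.14 g/cm³ = 51.17 g·m⁻²·a⁻¹
copper: temperature factor f = -0.080·(5.2) = -0.4160
  Pd branch = 0.0053·Pd^0.26·e^(0.059·RH+f) = 2.033 μm/a
  Sd branch = 0.01025·Sd^0.27·e^(0.036·RH+0.049·T) = 2.288 μm/a
  r_corr = 2.033 + 2.288 = 4.321 μm/a
  mass loss = 4.321 μm/a × 8.96 g/cm³ = 38.72 g·m⁻²·a⁻¹
Ordering by g·m⁻²·a⁻¹: zinc (51.2) > copper (38.7)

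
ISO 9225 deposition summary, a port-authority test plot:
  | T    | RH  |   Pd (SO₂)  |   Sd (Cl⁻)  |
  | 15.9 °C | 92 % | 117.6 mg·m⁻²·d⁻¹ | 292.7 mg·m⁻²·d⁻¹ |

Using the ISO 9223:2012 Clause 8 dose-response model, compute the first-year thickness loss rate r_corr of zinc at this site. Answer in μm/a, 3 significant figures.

r_corr = 8.35 μm/a

zinc: f(T) = -0.071·(T−10) [T>10 °C] = -0.4189
  Pd branch = 0.0129·Pd^0.44·e^(0.046·RH+f) = 4.76 μm/a
  Cl⁻ term: 0.0175·292.7^0.57·exp(0.008·92+0.085·15.9) = 3.593
  r_corr = 4.76 + 3.593 = 8.353 μm/a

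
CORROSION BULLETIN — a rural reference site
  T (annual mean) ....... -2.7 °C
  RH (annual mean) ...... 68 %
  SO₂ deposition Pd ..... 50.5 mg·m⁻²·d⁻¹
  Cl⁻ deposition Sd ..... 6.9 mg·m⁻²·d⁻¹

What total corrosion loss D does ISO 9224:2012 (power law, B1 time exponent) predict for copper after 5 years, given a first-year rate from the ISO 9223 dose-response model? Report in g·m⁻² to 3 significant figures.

D(5) = 8.88 g·m⁻²

copper: temperature factor f = +0.126·(-12.7) = -1.6002
  Pd branch = 0.0053·Pd^0.26·e^(0.059·RH+f) = 0.1639 μm/a
  Cl⁻ term: 0.01025·6.9^0.27·exp(0.036·68+0.049·-2.7) = 0.1749
  sum: 0.1639 + 0.1749 → r_corr = 0.3388 μm/a
Long-term exponent b (ISO 9224 Table 2, B1) = 0.667
  D(5) = 0.3388 × 5^0.667 = 0.3388 × 2.926 = 0.9913 μm
  Mass loss = 0.9913 μm × 8.96 g/cm³ = 8.882 g·m⁻²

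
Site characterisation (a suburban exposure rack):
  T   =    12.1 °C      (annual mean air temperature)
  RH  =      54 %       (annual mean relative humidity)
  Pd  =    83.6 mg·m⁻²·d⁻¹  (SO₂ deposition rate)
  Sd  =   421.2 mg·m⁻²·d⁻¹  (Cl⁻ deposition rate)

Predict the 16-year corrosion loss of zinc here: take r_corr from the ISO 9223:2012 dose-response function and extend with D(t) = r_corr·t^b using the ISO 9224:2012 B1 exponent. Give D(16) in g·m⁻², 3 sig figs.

zinc: T>10 °C ⇒ hinge -0.071·(12.1−10) = -0.1491
  sulphur-dioxide contribution → 0.9341 μm/a
  chloride contribution → 2.362 μm/a
  total first-year rate 3.296 μm/a
Long-term exponent b (ISO 9224 Table 2, B1) = 0.813
  D(16) = 3.296 × 16^0.813 = 3.296 × 9.527 = 31.4 μm
  Mass loss = 31.4 μm × 7.14 g/cm³ = 224.2 g·m⁻²

D(16) = 224 g·m⁻²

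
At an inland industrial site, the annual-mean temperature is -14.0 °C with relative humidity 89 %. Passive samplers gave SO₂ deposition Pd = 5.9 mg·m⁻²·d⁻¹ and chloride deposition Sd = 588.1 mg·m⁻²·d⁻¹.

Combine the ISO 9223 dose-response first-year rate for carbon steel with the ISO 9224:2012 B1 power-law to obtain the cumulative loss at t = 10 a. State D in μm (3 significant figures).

carbon steel: temperature factor f = +0.150·(-24.0) = -3.6000
  SO₂ term: 1.77·5.9^0.52·exp(0.02·89-3.6000) = 0.7218
  Cl⁻ term: 0.102·588.1^0.62·exp(0.033·89+0.04·-14.0) = 57.28
  r_corr = 0.7218 + 57.28 = 58 μm/a
Power-law: D(10) = r_corr · 10^0.523
  D(10) = 58 × 10^0.523 = 58 × 3.334 = 193.4 μm

D(10) = 193 μm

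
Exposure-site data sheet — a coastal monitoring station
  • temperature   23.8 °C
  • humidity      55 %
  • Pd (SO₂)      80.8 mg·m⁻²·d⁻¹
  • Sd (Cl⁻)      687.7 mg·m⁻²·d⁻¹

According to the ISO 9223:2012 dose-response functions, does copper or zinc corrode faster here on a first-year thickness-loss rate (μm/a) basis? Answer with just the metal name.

copper: f(T) = -0.080·(T−10) [T>10 °C] = -1.1040
  sulphur-dioxide contribution → 0.1413 μm/a
  chloride contribution → 1.391 μm/a
  ⇒ r_corr(copper) = 1.532 μm/a
zinc: T>10 °C ⇒ hinge -0.071·(23.8−10) = -0.9798
  sulphur-dioxide contribution → 0.4198 μm/a
  chloride contribution → 8.512 μm/a
  ⇒ r_corr(zinc) = 8.932 μm/a
Ordering by μm/a: zinc (8.93) > copper (1.53)

zinc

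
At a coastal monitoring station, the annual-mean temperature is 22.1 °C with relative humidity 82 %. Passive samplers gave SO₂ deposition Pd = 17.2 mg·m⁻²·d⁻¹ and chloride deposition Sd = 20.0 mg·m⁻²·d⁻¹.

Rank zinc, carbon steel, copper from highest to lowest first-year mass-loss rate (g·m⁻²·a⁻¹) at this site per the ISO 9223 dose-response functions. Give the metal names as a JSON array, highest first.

["carbon steel", "copper", "zinc"]

zinc: temperature factor f = -0.071·(12.1) = -0.8591
  Pd branch = 0.0129·Pd^0.44·e^(0.046·RH+f) = 0.8304 μm/a
  Cl⁻ term: 0.0175·20.0^0.57·exp(0.008·82+0.085·22.1) = 1.217
  sum: 0.8304 + 1.217 → r_corr = 2.048 μm/a
  mass loss = 2.048 μm/a × 7.14 g/cm³ = 14.62 g·m⁻²·a⁻¹
carbon steel: T>10 °C ⇒ hinge -0.054·(22.1−10) = -0.6534
  Pd branch = 1.77·Pd^0.52·e^(0.02·RH+f) = 20.84 μm/a
  Cl⁻ term: 0.102·20.0^0.62·exp(0.033·82+0.04·22.1) = 23.68
  sum: 20.84 + 23.68 → r_corr = 44.52 μm/a
  mass loss = 44.52 μm/a × 7.85 g/cm³ = 349.5 g·m⁻²·a⁻¹
copper: T>10 °C ⇒ hinge -0.080·(22.1−10) = -0.9680
  Pd branch = 0.0053·Pd^0.26·e^(0.059·RH+f) = 0.5324 μm/a
  Cl⁻ term: 0.01025·20.0^0.27·exp(0.036·82+0.049·22.1) = 1.301
  sum: 0.5324 + 1.301 → r_corr = 1.834 μm/a
  mass loss = 1.834 μm/a × 8.96 g/cm³ = 16.43 g·m⁻²·a⁻¹
Ordering by g·m⁻²·a⁻¹: carbon steel (349) > copper (16.4) > zinc (14.6)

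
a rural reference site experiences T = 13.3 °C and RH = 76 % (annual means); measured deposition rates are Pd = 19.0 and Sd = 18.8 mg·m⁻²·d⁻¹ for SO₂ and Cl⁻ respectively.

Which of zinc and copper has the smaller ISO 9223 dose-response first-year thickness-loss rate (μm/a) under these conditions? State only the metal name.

copper

zinc: f(T) = -0.071·(T−10) [T>10 °C] = -0.2343
  sulphur-dioxide contribution → 1.23 μm/a
  chloride contribution → 0.5301 μm/a
  ⇒ r_corr(zinc) = 1.76 μm/a
copper: T>10 °C ⇒ hinge -0.080·(13.3−10) = -0.2640
  sulphur-dioxide contribution → 0.7753 μm/a
  chloride contribution → 0.6699 μm/a
  total first-year rate 1.445 μm/a
Ordering by μm/a: zinc (1.76) > copper (1.45)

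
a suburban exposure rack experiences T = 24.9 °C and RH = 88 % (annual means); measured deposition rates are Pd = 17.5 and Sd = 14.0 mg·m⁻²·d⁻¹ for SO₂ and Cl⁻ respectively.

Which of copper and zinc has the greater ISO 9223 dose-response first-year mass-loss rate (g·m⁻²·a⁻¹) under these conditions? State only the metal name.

copper

copper: temperature factor f = -0.080·(14.9) = -1.1920
  SO₂ term: 0.0053·17.5^0.26·exp(0.059·88-1.1920) = 0.609
  Cl⁻ term: 0.01025·14.0^0.27·exp(0.036·88+0.049·24.9) = 1.682
  sum: 0.609 + 1.682 → r_corr = 2.291 μm/a
  mass loss = 2.291 μm/a × 8.96 g/cm³ = 20.53 g·m⁻²·a⁻¹
zinc: temperature factor f = -0.071·(14.9) = -1.0579
  SO₂ term: 0.0129·17.5^0.44·exp(0.046·88-1.0579) = 0.9039
  Cl⁻ term: 0.0175·14.0^0.57·exp(0.008·88+0.085·24.9) = 1.322
  r_corr = 0.9039 + 1.322 = 2.226 μm/a
  mass loss = 2.226 μm/a × 7.14 g/cm³ = 15.89 g·m⁻²·a⁻¹
Ordering by g·m⁻²·a⁻¹: copper (20.5) > zinc (15.9)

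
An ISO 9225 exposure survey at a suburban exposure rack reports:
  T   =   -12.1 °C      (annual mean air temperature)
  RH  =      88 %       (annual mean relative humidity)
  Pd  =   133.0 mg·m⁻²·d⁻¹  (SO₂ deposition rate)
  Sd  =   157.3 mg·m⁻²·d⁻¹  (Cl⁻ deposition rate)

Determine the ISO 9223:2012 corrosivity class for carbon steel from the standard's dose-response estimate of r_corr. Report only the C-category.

C3

carbon steel: temperature factor f = +0.150·(-22.1) = -3.3150
  Pd branch = 1.77·Pd^0.52·e^(0.02·RH+f) = 4.754 μm/a
  Sd branch = 0.102·Sd^0.62·e^(0.033·RH+0.04·T) = 26.4 μm/a
  sum: 4.754 + 26.4 → r_corr = 31.15 μm/a
31.2 μm/a falls in (25, 50] for carbon steel → category C3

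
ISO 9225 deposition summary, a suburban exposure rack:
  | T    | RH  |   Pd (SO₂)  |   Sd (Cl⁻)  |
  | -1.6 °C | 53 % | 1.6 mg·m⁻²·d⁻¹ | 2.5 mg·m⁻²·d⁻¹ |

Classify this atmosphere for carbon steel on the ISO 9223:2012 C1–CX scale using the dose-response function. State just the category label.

C2

carbon steel: T≤10 °C ⇒ hinge +0.150·(-1.6−10) = -1.7400
  Pd branch = 1.77·Pd^0.52·e^(0.02·RH+f) = 1.145 μm/a
  Sd branch = 0.102·Sd^0.62·e^(0.033·RH+0.04·T) = 0.9708 μm/a
  r_corr = 1.145 + 0.9708 = 2.116 μm/a
Category bounds: 1.3…25 μm/a bracket r_corr ⇒ C2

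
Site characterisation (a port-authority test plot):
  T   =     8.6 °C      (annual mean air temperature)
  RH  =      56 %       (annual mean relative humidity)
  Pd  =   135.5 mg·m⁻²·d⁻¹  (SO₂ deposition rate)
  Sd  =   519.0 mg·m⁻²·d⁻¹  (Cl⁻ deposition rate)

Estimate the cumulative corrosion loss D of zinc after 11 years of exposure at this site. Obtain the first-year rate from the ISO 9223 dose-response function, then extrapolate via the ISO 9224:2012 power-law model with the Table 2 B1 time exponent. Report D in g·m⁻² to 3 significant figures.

zinc: T≤10 °C ⇒ hinge +0.038·(8.6−10) = -0.0532
  Pd branch = 0.0129·Pd^0.44·e^(0.046·RH+f) = 1.394 μm/a
  Sd branch = 0.0175·Sd^0.57·e^(0.008·RH+0.085·T) = 2.008 μm/a
  r_corr = 1.394 + 2.008 = 3.402 μm/a
Long-term exponent b (ISO 9224 Table 2, B1) = 0.813
  D(11) = 3.402 × 11^0.813 = 3.402 × 7.025 = 23.9 μm
  Mass loss = 23.9 μm × 7.14 g/cm³ = 170.6 g·m⁻²

D(11) = 171 g·m⁻²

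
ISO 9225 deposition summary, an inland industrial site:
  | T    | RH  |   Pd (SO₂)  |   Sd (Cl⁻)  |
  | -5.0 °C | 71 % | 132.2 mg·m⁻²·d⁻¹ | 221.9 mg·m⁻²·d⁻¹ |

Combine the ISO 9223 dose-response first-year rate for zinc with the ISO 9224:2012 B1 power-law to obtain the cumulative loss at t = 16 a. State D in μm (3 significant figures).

zinc: f(T) = +0.038·(T−10) [T≤10 °C] = -0.5700
  sulphur-dioxide contribution → 1.64 μm/a
  chloride contribution → 0.439 μm/a
  ⇒ r_corr(zinc) = 2.079 μm/a
ISO 9224: D(t) = r_corr · t^b with b = 0.813 (zinc, B1)
  D(16) = 2.079 × 16^0.813 = 2.079 × 9.527 = 19.8 μm

D(16) = 19.8 μm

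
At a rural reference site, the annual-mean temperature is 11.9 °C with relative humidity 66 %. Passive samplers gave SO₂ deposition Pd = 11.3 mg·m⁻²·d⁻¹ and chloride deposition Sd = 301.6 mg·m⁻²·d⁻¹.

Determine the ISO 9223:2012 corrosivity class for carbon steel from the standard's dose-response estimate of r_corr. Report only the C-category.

C4

carbon steel: f(T) = -0.054·(T−10) [T>10 °C] = -0.1026
  sulphur-dioxide contribution → 21.1 μm/a
  chloride contribution → 49.94 μm/a
  ⇒ r_corr(carbon steel) = 71.04 μm/a
Category bounds: 50…80 μm/a bracket r_corr ⇒ C4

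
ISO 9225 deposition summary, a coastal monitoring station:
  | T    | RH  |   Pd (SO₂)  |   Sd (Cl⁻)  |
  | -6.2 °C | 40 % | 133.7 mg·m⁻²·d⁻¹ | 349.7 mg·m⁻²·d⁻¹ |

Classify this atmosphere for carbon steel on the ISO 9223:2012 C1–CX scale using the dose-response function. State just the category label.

C2

carbon steel: f(T) = +0.150·(T−10) [T≤10 °C] = -2.4300
  sulphur-dioxide contribution → 4.422 μm/a
  chloride contribution → 11.25 μm/a
  ⇒ r_corr(carbon steel) = 15.68 μm/a
15.7 μm/a falls in (1.3, 25] for carbon steel → category C2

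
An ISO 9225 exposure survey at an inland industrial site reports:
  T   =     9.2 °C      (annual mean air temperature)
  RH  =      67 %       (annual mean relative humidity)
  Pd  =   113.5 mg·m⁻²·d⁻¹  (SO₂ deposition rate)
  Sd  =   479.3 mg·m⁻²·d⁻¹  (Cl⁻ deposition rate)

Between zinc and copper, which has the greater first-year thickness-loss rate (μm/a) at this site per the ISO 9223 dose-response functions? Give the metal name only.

zinc: f(T) = +0.038·(T−10) [T≤10 °C] = -0.0304
  Pd branch = 0.0129·Pd^0.44·e^(0.046·RH+f) = 2.188 μm/a
  Cl⁻ term: 0.0175·479.3^0.57·exp(0.008·67+0.085·9.2) = 2.205
  r_corr = 2.188 + 2.205 = 4.393 μm/a
copper: f(T) = +0.126·(T−10) [T≤10 °C] = -0.1008
  SO₂ term: 0.0053·113.5^0.26·exp(0.059·67-0.1008) = 0.8542
  Sd branch = 0.01025·Sd^0.27·e^(0.036·RH+0.049·T) = 0.9501 μm/a
  sum: 0.8542 + 0.9501 → r_corr = 1.804 μm/a
Ordering by μm/a: zinc (4.39) > copper (1.8)

zinc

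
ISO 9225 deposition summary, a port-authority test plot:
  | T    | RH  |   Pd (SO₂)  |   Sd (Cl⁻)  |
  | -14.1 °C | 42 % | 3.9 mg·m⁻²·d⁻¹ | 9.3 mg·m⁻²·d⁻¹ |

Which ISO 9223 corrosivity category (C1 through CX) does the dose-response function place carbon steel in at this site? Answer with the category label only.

carbon steel: temperature factor f = +0.150·(-24.1) = -3.6150
  sulphur-dioxide contribution → 0.224 μm/a
  chloride contribution → 0.9248 μm/a
  ⇒ r_corr(carbon steel) = 1.149 μm/a
1.15 μm/a falls in (0, 1.3] for carbon steel → category C1

C1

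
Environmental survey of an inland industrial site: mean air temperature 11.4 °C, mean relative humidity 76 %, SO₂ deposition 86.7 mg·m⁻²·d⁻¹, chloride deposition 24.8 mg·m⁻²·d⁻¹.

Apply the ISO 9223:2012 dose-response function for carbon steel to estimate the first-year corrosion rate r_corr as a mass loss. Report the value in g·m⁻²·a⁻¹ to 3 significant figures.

carbon steel: temperature factor f = -0.054·(1.4) = -0.0756
  SO₂ term: 1.77·86.7^0.52·exp(0.02·76-0.0756) = 76.39
  Cl⁻ term: 0.102·24.8^0.62·exp(0.033·76+0.04·11.4) = 14.47
  r_corr = 76.39 + 14.47 = 90.86 μm/a
Convert to mass loss: 90.86 μm/a × 7.85 g/cm³ = 713.2 g·m⁻²·a⁻¹

r_corr = 713 g·m⁻²·a⁻¹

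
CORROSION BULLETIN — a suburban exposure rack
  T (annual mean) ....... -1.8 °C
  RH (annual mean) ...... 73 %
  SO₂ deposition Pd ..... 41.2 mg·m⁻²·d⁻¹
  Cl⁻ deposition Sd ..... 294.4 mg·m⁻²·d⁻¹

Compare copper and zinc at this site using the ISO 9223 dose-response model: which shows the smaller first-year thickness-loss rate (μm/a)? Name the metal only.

copper

copper: temperature factor f = +0.126·(-11.8) = -1.4868
  Pd branch = 0.0053·Pd^0.26·e^(0.059·RH+f) = 0.2339 μm/a
  Cl⁻ term: 0.01025·294.4^0.27·exp(0.036·73+0.049·-1.8) = 0.6031
  sum: 0.2339 + 0.6031 → r_corr = 0.8369 μm/a
zinc: temperature factor f = +0.038·(-11.8) = -0.4484
  SO₂ term: 0.0129·41.2^0.44·exp(0.046·73-0.4484) = 1.216
  Cl⁻ term: 0.0175·294.4^0.57·exp(0.008·73+0.085·-1.8) = 0.6879
  sum: 1.216 + 0.6879 → r_corr = 1.903 μm/a
Ordering by μm/a: zinc (1.9) > copper (0.837)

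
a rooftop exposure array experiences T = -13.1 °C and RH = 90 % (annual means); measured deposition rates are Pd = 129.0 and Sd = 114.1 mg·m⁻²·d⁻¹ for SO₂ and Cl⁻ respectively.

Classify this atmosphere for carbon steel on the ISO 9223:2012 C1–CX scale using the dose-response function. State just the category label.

C3

carbon steel: f(T) = +0.150·(T−10) [T≤10 °C] = -3.4650
  Pd branch = 1.77·Pd^0.52·e^(0.02·RH+f) = 4.192 μm/a
  Sd branch = 0.102·Sd^0.62·e^(0.033·RH+0.04·T) = 22.2 μm/a
  sum: 4.192 + 22.2 → r_corr = 26.39 μm/a
26.4 μm/a falls in (25, 50] for carbon steel → category C3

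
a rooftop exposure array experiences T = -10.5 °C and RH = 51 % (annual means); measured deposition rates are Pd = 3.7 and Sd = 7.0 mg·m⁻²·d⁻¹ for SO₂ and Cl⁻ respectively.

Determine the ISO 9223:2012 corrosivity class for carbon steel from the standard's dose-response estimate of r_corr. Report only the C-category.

carbon steel: f(T) = +0.150·(T−10) [T≤10 °C] = -3.0750
  sulphur-dioxide contribution → 0.4477 μm/a
  chloride contribution → 1.205 μm/a
  total first-year rate 1.653 μm/a
1.65 μm/a falls in (1.3, 25] for carbon steel → category C2

C2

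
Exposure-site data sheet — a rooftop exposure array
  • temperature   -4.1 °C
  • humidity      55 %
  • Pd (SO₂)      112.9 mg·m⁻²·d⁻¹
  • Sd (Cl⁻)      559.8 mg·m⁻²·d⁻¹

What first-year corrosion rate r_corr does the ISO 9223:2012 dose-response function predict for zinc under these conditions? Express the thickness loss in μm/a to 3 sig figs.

r_corr = 1.46 μm/a

zinc: T≤10 °C ⇒ hinge +0.038·(-4.1−10) = -0.5358
  Pd branch = 0.0129·Pd^0.44·e^(0.046·RH+f) = 0.7583 μm/a
  Sd branch = 0.0175·Sd^0.57·e^(0.008·RH+0.085·T) = 0.7066 μm/a
  sum: 0.7583 + 0.7066 → r_corr = 1.465 μm/a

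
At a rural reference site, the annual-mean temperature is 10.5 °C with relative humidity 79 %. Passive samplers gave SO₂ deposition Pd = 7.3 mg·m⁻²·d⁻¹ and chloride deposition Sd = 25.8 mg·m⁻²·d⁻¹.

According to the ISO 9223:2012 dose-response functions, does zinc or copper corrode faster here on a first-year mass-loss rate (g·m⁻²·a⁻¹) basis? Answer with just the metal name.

zinc: T>10 °C ⇒ hinge -0.071·(10.5−10) = -0.0355
  sulphur-dioxide contribution → 1.13 μm/a
  chloride contribution → 0.5126 μm/a
  total first-year rate 1.643 μm/a
  mass loss = 1.643 μm/a × 7.14 g/cm³ = 11.73 g·m⁻²·a⁻¹
copper: f(T) = -0.080·(T−10) [T>10 °C] = -0.0400
  sulphur-dioxide contribution → 0.9028 μm/a
  chloride contribution → 0.7087 μm/a
  ⇒ r_corr(copper) = 1.612 μm/a
  mass loss = 1.612 μm/a × 8.96 g/cm³ = 14.44 g·m⁻²·a⁻¹
Ordering by g·m⁻²·a⁻¹: copper (14.4) > zinc (11.7)

copper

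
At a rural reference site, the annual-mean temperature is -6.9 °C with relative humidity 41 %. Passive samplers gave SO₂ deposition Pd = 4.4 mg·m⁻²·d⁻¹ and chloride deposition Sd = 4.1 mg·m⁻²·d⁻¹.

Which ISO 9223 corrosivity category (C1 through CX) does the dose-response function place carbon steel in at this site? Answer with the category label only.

C2

carbon steel: temperature factor f = +0.150·(-16.9) = -2.5350
  Pd branch = 1.77·Pd^0.52·e^(0.02·RH+f) = 0.6883 μm/a
  Cl⁻ term: 0.102·4.1^0.62·exp(0.033·41+0.04·-6.9) = 0.7182
  r_corr = 0.6883 + 0.7182 = 1.406 μm/a
Category bounds: 1.3…25 μm/a bracket r_corr ⇒ C2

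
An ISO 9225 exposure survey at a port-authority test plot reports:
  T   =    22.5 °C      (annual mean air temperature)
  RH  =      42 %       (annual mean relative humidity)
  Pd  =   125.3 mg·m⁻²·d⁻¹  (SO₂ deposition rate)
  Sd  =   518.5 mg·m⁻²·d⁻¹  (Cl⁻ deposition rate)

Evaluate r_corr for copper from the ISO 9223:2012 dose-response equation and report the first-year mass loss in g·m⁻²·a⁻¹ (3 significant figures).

r_corr = 7.51 g·m⁻²·a⁻¹

copper: T>10 °C ⇒ hinge -0.080·(22.5−10) = -1.0000
  sulphur-dioxide contribution → 0.08159 μm/a
  chloride contribution → 0.7571 μm/a
  ⇒ r_corr(copper) = 0.8387 μm/a
Convert to mass loss: 0.8387 μm/a × 8.96 g/cm³ = 7.515 g·m⁻²·a⁻¹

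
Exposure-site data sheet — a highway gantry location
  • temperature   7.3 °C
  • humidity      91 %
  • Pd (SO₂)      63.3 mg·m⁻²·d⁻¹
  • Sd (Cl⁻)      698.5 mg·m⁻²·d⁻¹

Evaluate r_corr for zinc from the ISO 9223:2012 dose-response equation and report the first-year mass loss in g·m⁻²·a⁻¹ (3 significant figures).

r_corr = 54.0 g·m⁻²·a⁻¹

zinc: f(T) = +0.038·(T−10) [T≤10 °C] = -0.1026
  SO₂ term: 0.0129·63.3^0.44·exp(0.046·91-0.1026) = 4.749
  Cl⁻ term: 0.0175·698.5^0.57·exp(0.008·91+0.085·7.3) = 2.817
  sum: 4.749 + 2.817 → r_corr = 7.567 μm/a
Convert to mass loss: 7.567 μm/a × 7.14 g/cm³ = 54.02 g·m⁻²·a⁻¹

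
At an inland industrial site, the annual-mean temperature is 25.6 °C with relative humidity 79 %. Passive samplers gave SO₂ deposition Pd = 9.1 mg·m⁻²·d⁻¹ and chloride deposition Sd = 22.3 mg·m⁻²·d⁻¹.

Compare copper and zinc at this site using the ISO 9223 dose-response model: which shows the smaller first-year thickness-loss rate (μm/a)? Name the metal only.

copper

copper: T>10 °C ⇒ hinge -0.080·(25.6−10) = -1.2480
  Pd branch = 0.0053·Pd^0.26·e^(0.059·RH+f) = 0.2857 μm/a
  Sd branch = 0.01025·Sd^0.27·e^(0.036·RH+0.049·T) = 1.428 μm/a
  sum: 0.2857 + 1.428 → r_corr = 1.714 μm/a
zinc: T>10 °C ⇒ hinge -0.071·(25.6−10) = -1.1076
  SO₂ term: 0.0129·9.1^0.44·exp(0.046·79-1.1076) = 0.4264
  Cl⁻ term: 0.0175·22.3^0.57·exp(0.008·79+0.085·25.6) = 1.702
  r_corr = 0.4264 + 1.702 = 2.129 μm/a
Ordering by μm/a: zinc (2.13) > copper (1.71)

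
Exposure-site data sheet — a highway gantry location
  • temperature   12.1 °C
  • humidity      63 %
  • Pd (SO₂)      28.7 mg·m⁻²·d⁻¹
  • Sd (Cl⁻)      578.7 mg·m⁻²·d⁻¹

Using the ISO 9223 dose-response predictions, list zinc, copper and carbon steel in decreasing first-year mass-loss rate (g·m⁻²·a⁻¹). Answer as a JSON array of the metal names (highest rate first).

zinc: temperature factor f = -0.071·(2.1) = -0.1491
  SO₂ term: 0.0129·28.7^0.44·exp(0.046·63-0.1491) = 0.8829
  Cl⁻ term: 0.0175·578.7^0.57·exp(0.008·63+0.085·12.1) = 3.042
  sum: 0.8829 + 3.042 → r_corr = 3.925 μm/a
  mass loss = 3.925 μm/a × 7.14 g/cm³ = 28.03 g·m⁻²·a⁻¹
copper: T>10 °C ⇒ hinge -0.080·(12.1−10) = -0.1680
  Pd branch = 0.0053·Pd^0.26·e^(0.059·RH+f) = 0.4412 μm/a
  Sd branch = 0.01025·Sd^0.27·e^(0.036·RH+0.049·T) = 0.9978 μm/a
  sum: 0.4412 + 0.9978 → r_corr = 1.439 μm/a
  mass loss = 1.439 μm/a × 8.96 g/cm³ = 12.89 g·m⁻²·a⁻¹
carbon steel: temperature factor f = -0.054·(2.1) = -0.1134
  Pd branch = 1.77·Pd^0.52·e^(0.02·RH+f) = 31.92 μm/a
  Cl⁻ term: 0.102·578.7^0.62·exp(0.033·63+0.04·12.1) = 68.3
  sum: 31.92 + 68.3 → r_corr = 100.2 μm/a
  mass loss = 100.2 μm/a × 7.85 g/cm³ = 786.7 g·m⁻²·a⁻¹
Ordering by g·m⁻²·a⁻¹: carbon steel (787) > zinc (28) > copper (12.9)

["carbon steel", "zinc", "copper"]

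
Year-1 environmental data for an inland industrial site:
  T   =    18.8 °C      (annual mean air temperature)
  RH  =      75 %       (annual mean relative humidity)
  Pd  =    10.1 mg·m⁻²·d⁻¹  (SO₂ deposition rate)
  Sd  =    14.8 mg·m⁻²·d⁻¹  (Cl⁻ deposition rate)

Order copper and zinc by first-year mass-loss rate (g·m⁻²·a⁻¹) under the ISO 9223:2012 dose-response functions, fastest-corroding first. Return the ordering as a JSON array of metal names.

["copper", "zinc"]

copper: T>10 °C ⇒ hinge -0.080·(18.8−10) = -0.7040
  sulphur-dioxide contribution → 0.3994 μm/a
  chloride contribution → 0.7932 μm/a
  ⇒ r_corr(copper) = 1.193 μm/a
  mass loss = 1.193 μm/a × 8.96 g/cm³ = 10.69 g·m⁻²·a⁻¹
zinc: temperature factor f = -0.071·(8.8) = -0.6248
  sulphur-dioxide contribution → 0.6018 μm/a
  chloride contribution → 0.7323 μm/a
  ⇒ r_corr(zinc) = 1.334 μm/a
  mass loss = 1.334 μm/a × 7.14 g/cm³ = 9.525 g·m⁻²·a⁻¹
Ordering by g·m⁻²·a⁻¹: copper (10.7) > zinc (9.53)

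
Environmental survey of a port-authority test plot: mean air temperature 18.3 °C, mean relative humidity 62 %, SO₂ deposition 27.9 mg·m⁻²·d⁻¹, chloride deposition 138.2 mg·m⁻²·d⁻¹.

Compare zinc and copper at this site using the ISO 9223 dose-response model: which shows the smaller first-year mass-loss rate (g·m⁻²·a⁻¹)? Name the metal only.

copper

zinc: temperature factor f = -0.071·(8.3) = -0.5893
  SO₂ term: 0.0129·27.9^0.44·exp(0.046·62-0.5893) = 0.5362
  Cl⁻ term: 0.0175·138.2^0.57·exp(0.008·62+0.085·18.3) = 2.26
  sum: 0.5362 + 2.26 → r_corr = 2.796 μm/a
  mass loss = 2.796 μm/a × 7.14 g/cm³ = 19.96 g·m⁻²·a⁻¹
copper: T>10 °C ⇒ hinge -0.080·(18.3−10) = -0.6640
  SO₂ term: 0.0053·27.9^0.26·exp(0.059·62-0.6640) = 0.2514
  Sd branch = 0.01025·Sd^0.27·e^(0.036·RH+0.049·T) = 0.886 μm/a
  sum: 0.2514 + 0.886 → r_corr = 1.137 μm/a
  mass loss = 1.137 μm/a × 8.96 g/cm³ = 10.19 g·m⁻²·a⁻¹
Ordering by g·m⁻²·a⁻¹: zinc (20) > copper (10.2)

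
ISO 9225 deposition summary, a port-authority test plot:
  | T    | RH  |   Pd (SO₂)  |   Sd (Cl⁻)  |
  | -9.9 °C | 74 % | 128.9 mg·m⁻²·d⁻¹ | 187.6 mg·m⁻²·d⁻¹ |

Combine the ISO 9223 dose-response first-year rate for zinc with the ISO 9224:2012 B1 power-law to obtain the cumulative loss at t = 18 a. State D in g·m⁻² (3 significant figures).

D(18) = 136 g·m⁻²

zinc: f(T) = +0.038·(T−10) [T≤10 °C] = -0.7562
  Pd branch = 0.0129·Pd^0.44·e^(0.046·RH+f) = 1.545 μm/a
  Sd branch = 0.0175·Sd^0.57·e^(0.008·RH+0.085·T) = 0.2694 μm/a
  r_corr = 1.545 + 0.2694 = 1.815 μm/a
Power-law: D(18) = r_corr · 18^0.813
  D(18) = 1.815 × 18^0.813 = 1.815 × 10.48 = 19.03 μm
  Mass loss = 19.03 μm × 7.14 g/cm³ = 135.8 g·m⁻²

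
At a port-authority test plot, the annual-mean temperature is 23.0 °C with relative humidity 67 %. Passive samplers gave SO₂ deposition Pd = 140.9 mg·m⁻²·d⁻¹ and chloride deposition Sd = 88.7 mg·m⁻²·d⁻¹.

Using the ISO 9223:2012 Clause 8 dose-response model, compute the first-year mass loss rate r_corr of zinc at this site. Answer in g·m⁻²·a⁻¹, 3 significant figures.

r_corr = 26.5 g·m⁻²·a⁻¹

zinc: f(T) = -0.071·(T−10) [T>10 °C] = -0.9230
  Pd branch = 0.0129·Pd^0.44·e^(0.046·RH+f) = 0.9857 μm/a
  Sd branch = 0.0175·Sd^0.57·e^(0.008·RH+0.085·T) = 2.724 μm/a
  r_corr = 0.9857 + 2.724 = 3.71 μm/a
Convert to mass loss: 3.71 μm/a × 7.14 g/cm³ = 26.49 g·m⁻²·a⁻¹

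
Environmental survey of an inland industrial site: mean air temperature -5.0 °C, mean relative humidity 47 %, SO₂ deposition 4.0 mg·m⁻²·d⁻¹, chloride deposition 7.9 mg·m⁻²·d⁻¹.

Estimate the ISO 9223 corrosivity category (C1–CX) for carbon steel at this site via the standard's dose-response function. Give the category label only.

carbon steel: temperature factor f = +0.150·(-15.0) = -2.2500
  Pd branch = 1.77·Pd^0.52·e^(0.02·RH+f) = 0.982 μm/a
  Cl⁻ term: 0.102·7.9^0.62·exp(0.033·47+0.04·-5.0) = 1.419
  sum: 0.982 + 1.419 → r_corr = 2.401 μm/a
2.4 μm/a falls in (1.3, 25] for carbon steel → category C2

C2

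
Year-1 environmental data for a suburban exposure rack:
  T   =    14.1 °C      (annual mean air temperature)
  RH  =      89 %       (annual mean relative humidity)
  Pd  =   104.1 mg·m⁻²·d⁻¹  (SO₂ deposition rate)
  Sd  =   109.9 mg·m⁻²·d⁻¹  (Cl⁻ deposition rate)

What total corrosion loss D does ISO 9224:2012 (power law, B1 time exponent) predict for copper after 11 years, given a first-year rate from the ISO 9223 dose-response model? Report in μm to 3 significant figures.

D(11) = 20.9 μm

copper: temperature factor f = -0.080·(4.1) = -0.3280
  Pd branch = 0.0053·Pd^0.26·e^(0.059·RH+f) = 2.437 μm/a
  Sd branch = 0.01025·Sd^0.27·e^(0.036·RH+0.049·T) = 1.792 μm/a
  sum: 2.437 + 1.792 → r_corr = 4.229 μm/a
Power-law: D(11) = r_corr · 11^0.667
  D(11) = 4.229 × 11^0.667 = 4.229 × 4.95 = 20.93 μm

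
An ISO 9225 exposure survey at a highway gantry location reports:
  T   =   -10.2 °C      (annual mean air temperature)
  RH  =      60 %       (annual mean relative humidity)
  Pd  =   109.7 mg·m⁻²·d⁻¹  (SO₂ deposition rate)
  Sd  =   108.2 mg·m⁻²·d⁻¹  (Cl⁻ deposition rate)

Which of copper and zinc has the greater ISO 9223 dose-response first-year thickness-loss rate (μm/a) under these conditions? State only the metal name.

zinc

copper: temperature factor f = +0.126·(-20.2) = -2.5452
  Pd branch = 0.0053·Pd^0.26·e^(0.059·RH+f) = 0.04861 μm/a
  Sd branch = 0.01025·Sd^0.27·e^(0.036·RH+0.049·T) = 0.191 μm/a
  r_corr = 0.04861 + 0.191 = 0.2396 μm/a
zinc: f(T) = +0.038·(T−10) [T≤10 °C] = -0.7676
  Pd branch = 0.0129·Pd^0.44·e^(0.046·RH+f) = 0.7474 μm/a
  Sd branch = 0.0175·Sd^0.57·e^(0.008·RH+0.085·T) = 0.1716 μm/a
  sum: 0.7474 + 0.1716 → r_corr = 0.919 μm/a
Ordering by μm/a: zinc (0.919) > copper (0.24)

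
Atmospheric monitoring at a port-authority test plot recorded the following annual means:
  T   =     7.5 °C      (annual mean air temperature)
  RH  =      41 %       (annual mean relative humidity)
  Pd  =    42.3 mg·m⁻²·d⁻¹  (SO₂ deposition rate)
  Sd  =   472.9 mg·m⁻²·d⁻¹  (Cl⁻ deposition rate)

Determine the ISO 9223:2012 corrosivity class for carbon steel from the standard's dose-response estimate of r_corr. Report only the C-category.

carbon steel: T≤10 °C ⇒ hinge +0.150·(7.5−10) = -0.3750
  Pd branch = 1.77·Pd^0.52·e^(0.02·RH+f) = 19.36 μm/a
  Cl⁻ term: 0.102·472.9^0.62·exp(0.033·41+0.04·7.5) = 24.26
  r_corr = 19.36 + 24.26 = 43.62 μm/a
43.6 μm/a falls in (25, 50] for carbon steel → category C3

C3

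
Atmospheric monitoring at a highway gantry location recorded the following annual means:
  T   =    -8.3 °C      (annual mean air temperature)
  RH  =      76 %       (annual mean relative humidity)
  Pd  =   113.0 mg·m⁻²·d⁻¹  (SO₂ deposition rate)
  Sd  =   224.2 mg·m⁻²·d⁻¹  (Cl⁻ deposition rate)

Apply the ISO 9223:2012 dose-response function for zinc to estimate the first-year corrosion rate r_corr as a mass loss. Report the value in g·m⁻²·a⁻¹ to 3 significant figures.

zinc: temperature factor f = +0.038·(-18.3) = -0.6954
  Pd branch = 0.0129·Pd^0.44·e^(0.046·RH+f) = 1.699 μm/a
  Cl⁻ term: 0.0175·224.2^0.57·exp(0.008·76+0.085·-8.3) = 0.3472
  r_corr = 1.699 + 0.3472 = 2.046 μm/a
Convert to mass loss: 2.046 μm/a × 7.14 g/cm³ = 14.61 g·m⁻²·a⁻¹

r_corr = 14.6 g·m⁻²·a⁻¹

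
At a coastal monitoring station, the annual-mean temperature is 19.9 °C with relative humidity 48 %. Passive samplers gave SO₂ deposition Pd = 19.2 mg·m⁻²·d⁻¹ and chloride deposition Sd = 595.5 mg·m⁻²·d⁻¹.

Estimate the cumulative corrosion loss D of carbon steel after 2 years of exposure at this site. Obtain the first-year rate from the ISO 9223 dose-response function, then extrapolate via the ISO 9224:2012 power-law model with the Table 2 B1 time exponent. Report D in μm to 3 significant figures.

carbon steel: f(T) = -0.054·(T−10) [T>10 °C] = -0.5346
  Pd branch = 1.77·Pd^0.52·e^(0.02·RH+f) = 12.59 μm/a
  Cl⁻ term: 0.102·595.5^0.62·exp(0.033·48+0.04·19.9) = 57.9
  r_corr = 12.59 + 57.9 = 70.49 μm/a
ISO 9224: D(t) = r_corr · t^b with b = 0.523 (carbon steel, B1)
  D(2) = 70.49 × 2^0.523 = 70.49 × 1.437 = 101.3 μm

D(2) = 101 μm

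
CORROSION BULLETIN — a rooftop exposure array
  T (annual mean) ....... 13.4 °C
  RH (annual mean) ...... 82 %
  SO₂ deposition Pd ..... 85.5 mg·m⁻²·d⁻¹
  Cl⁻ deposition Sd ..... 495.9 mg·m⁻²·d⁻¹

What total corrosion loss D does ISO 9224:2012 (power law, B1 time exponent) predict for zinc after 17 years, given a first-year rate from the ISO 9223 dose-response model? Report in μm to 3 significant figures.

D(17) = 67.5 μm

zinc: temperature factor f = -0.071·(3.4) = -0.2414
  Pd branch = 0.0129·Pd^0.44·e^(0.046·RH+f) = 3.119 μm/a
  Sd branch = 0.0175·Sd^0.57·e^(0.008·RH+0.085·T) = 3.622 μm/a
  r_corr = 3.119 + 3.622 = 6.741 μm/a
Power-law: D(17) = r_corr · 17^0.813
  D(17) = 6.741 × 17^0.813 = 6.741 × 10.01 = 67.46 μm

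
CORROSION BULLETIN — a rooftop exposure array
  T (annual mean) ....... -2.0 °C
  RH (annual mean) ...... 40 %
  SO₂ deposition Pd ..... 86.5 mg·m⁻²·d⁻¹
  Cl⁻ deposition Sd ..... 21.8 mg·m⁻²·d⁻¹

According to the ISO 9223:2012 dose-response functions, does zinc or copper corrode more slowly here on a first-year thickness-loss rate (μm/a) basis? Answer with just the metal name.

copper

zinc: f(T) = +0.038·(T−10) [T≤10 °C] = -0.4560
  sulphur-dioxide contribution → 0.3664 μm/a
  chloride contribution → 0.1178 μm/a
  total first-year rate 0.4842 μm/a
copper: T≤10 °C ⇒ hinge +0.126·(-2.0−10) = -1.5120
  sulphur-dioxide contribution → 0.03946 μm/a
  chloride contribution → 0.09014 μm/a
  ⇒ r_corr(copper) = 0.1296 μm/a
Ordering by μm/a: zinc (0.484) > copper (0.13)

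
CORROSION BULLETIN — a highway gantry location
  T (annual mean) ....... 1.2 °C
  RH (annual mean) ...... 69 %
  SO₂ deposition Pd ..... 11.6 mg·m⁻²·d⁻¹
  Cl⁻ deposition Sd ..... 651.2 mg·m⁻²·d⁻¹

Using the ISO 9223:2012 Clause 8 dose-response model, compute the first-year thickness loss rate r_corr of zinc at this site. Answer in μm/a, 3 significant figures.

r_corr = 2.00 μm/a

zinc: f(T) = +0.038·(T−10) [T≤10 °C] = -0.3344
  sulphur-dioxide contribution → 0.6489 μm/a
  chloride contribution → 1.352 μm/a
  ⇒ r_corr(zinc) = 2.001 μm/a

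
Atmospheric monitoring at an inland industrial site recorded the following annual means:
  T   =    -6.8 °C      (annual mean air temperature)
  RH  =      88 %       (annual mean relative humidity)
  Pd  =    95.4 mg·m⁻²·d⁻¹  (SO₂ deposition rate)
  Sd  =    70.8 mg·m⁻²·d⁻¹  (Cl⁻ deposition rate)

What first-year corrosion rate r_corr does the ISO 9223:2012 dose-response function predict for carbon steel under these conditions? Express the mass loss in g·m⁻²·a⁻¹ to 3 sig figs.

r_corr = 226 g·m⁻²·a⁻¹

carbon steel: temperature factor f = +0.150·(-16.8) = -2.5200
  SO₂ term: 1.77·95.4^0.52·exp(0.02·88-2.5200) = 8.857
  Sd branch = 0.102·Sd^0.62·e^(0.033·RH+0.04·T) = 19.89 μm/a
  sum: 8.857 + 19.89 → r_corr = 28.75 μm/a
Convert to mass loss: 28.75 μm/a × 7.85 g/cm³ = 225.7 g·m⁻²·a⁻¹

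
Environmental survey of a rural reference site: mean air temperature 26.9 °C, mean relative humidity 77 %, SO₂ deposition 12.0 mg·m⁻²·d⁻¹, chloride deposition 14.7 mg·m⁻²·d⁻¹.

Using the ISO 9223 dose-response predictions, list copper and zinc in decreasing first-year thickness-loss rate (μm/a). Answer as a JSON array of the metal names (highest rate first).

["zinc", "copper"]

copper: f(T) = -0.080·(T−10) [T>10 °C] = -1.3520
  SO₂ term: 0.0053·12.0^0.26·exp(0.059·77-1.3520) = 0.2459
  Cl⁻ term: 0.01025·14.7^0.27·exp(0.036·77+0.049·26.9) = 1.265
  sum: 0.2459 + 1.265 → r_corr = 1.511 μm/a
zinc: T>10 °C ⇒ hinge -0.071·(26.9−10) = -1.1999
  Pd branch = 0.0129·Pd^0.44·e^(0.046·RH+f) = 0.4005 μm/a
  Cl⁻ term: 0.0175·14.7^0.57·exp(0.008·77+0.085·26.9) = 1.476
  sum: 0.4005 + 1.476 → r_corr = 1.876 μm/a
Ordering by μm/a: zinc (1.88) > copper (1.51)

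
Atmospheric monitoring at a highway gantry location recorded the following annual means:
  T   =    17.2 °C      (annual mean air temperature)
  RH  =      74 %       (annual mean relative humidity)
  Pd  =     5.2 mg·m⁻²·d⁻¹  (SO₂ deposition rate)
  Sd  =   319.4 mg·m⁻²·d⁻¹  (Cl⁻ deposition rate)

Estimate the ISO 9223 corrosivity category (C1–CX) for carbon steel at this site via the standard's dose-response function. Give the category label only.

C5

carbon steel: f(T) = -0.054·(T−10) [T>10 °C] = -0.3888
  SO₂ term: 1.77·5.2^0.52·exp(0.02·74-0.3888) = 12.42
  Sd branch = 0.102·Sd^0.62·e^(0.033·RH+0.04·T) = 83.3 μm/a
  r_corr = 12.42 + 83.3 = 95.72 μm/a
ISO 9223 Table 2 (carbon steel): 80 < 95.7 ≤ 200 μm/a ⇒ C5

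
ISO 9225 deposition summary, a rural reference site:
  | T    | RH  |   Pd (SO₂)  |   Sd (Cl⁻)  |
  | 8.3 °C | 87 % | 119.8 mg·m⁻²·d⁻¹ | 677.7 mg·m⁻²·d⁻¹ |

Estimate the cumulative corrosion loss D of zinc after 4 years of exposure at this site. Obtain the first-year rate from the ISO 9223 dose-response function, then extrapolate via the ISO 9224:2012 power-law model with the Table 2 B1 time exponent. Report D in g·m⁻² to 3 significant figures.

D(4) = 184 g·m⁻²

zinc: f(T) = +0.038·(T−10) [T≤10 °C] = -0.0646
  SO₂ term: 0.0129·119.8^0.44·exp(0.046·87-0.0646) = 5.434
  Sd branch = 0.0175·Sd^0.57·e^(0.008·RH+0.085·T) = 2.92 μm/a
  sum: 5.434 + 2.92 → r_corr = 8.354 μm/a
Long-term exponent b (ISO 9224 Table 2, B1) = 0.813
  D(4) = 8.354 × 4^0.813 = 8.354 × 3.087 = 25.78 μm
  Mass loss = 25.78 μm × 7.14 g/cm³ = 184.1 g·m⁻²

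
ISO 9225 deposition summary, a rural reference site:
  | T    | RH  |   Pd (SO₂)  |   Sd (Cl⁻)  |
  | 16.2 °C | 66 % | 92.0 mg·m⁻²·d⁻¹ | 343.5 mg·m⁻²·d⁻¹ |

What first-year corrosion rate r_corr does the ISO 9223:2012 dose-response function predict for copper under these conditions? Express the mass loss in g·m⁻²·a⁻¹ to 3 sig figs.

r_corr = 15.2 g·m⁻²·a⁻¹

copper: T>10 °C ⇒ hinge -0.080·(16.2−10) = -0.4960
  Pd branch = 0.0053·Pd^0.26·e^(0.059·RH+f) = 0.5136 μm/a
  Sd branch = 0.01025·Sd^0.27·e^(0.036·RH+0.049·T) = 1.18 μm/a
  r_corr = 0.5136 + 1.18 = 1.694 μm/a
Convert to mass loss: 1.694 μm/a × 8.96 g/cm³ = 15.18 g·m⁻²·a⁻¹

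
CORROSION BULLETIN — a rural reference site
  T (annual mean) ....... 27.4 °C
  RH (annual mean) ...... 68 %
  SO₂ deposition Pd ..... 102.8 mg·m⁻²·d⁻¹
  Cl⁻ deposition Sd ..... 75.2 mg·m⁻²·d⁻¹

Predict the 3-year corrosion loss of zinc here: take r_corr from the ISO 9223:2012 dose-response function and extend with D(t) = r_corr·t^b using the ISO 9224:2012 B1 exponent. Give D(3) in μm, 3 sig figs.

zinc: T>10 °C ⇒ hinge -0.071·(27.4−10) = -1.2354
  sulphur-dioxide contribution → 0.6574 μm/a
  chloride contribution → 3.633 μm/a
  ⇒ r_corr(zinc) = 4.29 μm/a
Power-law: D(3) = r_corr · 3^0.813
  D(3) = 4.29 × 3^0.813 = 4.29 × 2.443 = 10.48 μm

D(3) = 10.5 μm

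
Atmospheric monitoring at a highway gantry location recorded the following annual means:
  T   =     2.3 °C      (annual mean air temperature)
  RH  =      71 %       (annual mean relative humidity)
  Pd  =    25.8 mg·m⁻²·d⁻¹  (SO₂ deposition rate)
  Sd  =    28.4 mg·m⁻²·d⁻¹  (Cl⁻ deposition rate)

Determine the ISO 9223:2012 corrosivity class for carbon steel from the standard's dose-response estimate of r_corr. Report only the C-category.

carbon steel: T≤10 °C ⇒ hinge +0.150·(2.3−10) = -1.1550
  Pd branch = 1.77·Pd^0.52·e^(0.02·RH+f) = 12.51 μm/a
  Cl⁻ term: 0.102·28.4^0.62·exp(0.033·71+0.04·2.3) = 9.272
  r_corr = 12.51 + 9.272 = 21.78 μm/a
Category bounds: 1.3…25 μm/a bracket r_corr ⇒ C2

C2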